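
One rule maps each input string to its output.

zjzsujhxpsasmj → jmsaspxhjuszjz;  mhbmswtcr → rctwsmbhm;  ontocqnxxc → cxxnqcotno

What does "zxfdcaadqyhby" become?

In each case the input is transformed by: reverse the string.
So "zxfdcaadqyhby" becomes "ybhyqdaacdfxz".

ybhyqdaacdfxz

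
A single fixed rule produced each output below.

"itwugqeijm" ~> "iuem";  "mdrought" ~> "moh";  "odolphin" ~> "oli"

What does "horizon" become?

hin

In each case the input is transformed by: keep one character in every 3, starting at position 1 (positions 1st, 4th, 7th, ...).
Doing the same to "horizon": "hin".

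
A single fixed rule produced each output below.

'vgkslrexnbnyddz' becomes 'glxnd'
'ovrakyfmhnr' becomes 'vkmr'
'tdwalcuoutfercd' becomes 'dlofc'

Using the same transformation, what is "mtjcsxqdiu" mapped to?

In each case the input is transformed by: keep one character in every 3, starting at position 2 (positions 2nd, 5th, 8th, ...).
"mtjcsxqdiu" → "tsd".

tsd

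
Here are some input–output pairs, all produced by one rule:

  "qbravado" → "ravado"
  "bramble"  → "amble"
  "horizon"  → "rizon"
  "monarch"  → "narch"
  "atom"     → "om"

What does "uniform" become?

Rule — delete the first 2 characters.
On "uniform" that produces "iform".

iform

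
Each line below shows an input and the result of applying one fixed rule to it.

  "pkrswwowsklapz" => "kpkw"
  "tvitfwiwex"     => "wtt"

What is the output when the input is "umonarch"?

What's happening: swap the front and back halves of the string, then keep one character in every 3, starting at position 3 (positions 3rd, 6th, 9th, ...).
So "umonarch" becomes "cm".

cm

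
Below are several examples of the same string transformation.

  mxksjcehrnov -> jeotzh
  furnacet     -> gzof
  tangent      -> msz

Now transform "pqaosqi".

Looking at the pairs, the operation is to shift every letter 12 places forward in the alphabet (wrapping around), then keep every other character starting from the second (positions 2nd, 4th, 6th, ...).
Starting from "pqaosqi": after the first operation, "bcmaecu"; after the second, "cac".

cac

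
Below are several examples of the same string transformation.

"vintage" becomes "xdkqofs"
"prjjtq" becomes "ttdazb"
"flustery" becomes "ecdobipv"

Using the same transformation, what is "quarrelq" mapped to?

kbbovaae

The rule is to shift every letter 10 places forward in the alphabet (wrapping around), then move the first 2 characters to the end (rotate left by 2).
On "quarrelq" that produces "kbbovaae".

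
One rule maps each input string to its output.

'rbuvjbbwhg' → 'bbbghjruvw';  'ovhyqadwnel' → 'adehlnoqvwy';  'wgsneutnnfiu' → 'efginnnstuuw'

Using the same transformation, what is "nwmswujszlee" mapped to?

The rule is to sort the characters into alphabetical order.
For "nwmswujszlee" the result is "eejlmnssuwwz".

eejlmnssuwwz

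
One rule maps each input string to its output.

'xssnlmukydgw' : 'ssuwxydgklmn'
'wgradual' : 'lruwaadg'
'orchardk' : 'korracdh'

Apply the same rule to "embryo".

The pattern: sort the characters into alphabetical order, then swap the front and back halves of the string.
Working it through for "embryo": intermediate "bemory", final "orybem".

orybem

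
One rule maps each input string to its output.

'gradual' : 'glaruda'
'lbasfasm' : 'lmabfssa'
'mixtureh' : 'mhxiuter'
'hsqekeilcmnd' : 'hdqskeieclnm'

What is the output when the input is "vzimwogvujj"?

The transformation: move the last character to the front, then swap each adjacent pair of characters (1↔2, 3↔4, ...).
Working it through for "vzimwogvujj": intermediate "jvzimwogvuj", final "vjizwmgouvj".

vjizwmgouvj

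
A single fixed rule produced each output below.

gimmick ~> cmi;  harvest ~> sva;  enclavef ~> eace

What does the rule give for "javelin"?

What's happening: reverse the string, then keep every other character starting from the second (positions 2nd, 4th, 6th, ...).
Applying both steps to "javelin": "nilevaj", then "iea".

iea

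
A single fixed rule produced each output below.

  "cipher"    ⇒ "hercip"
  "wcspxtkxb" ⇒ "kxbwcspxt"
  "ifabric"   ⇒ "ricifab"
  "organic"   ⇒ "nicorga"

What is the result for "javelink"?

The transformation: move the last 3 characters to the front (rotate right by 3).
Doing the same to "javelink": "inkjavel".

inkjavel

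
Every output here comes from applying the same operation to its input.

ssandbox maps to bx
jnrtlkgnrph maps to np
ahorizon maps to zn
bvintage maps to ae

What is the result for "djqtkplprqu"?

In each case the input is transformed by: keep every other character starting from the second (positions 2nd, 4th, 6th, ...), then keep only the last 2 characters.
"djqtkplprqu" → "jtppq" → "pq".

pq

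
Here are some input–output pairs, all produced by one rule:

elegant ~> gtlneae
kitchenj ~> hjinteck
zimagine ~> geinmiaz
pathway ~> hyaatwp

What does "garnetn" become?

nnatreg

The pattern: take characters alternately from the front and the back (1st, last, 2nd, 2nd-last, ...), then swap the first and last characters.
For "garnetn", step one produces "gnatren"; step two turns that into "nnatreg".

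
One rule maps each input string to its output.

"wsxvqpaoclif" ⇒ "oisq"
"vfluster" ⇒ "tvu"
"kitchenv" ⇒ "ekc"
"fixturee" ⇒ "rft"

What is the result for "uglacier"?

iua

The transformation: swap the front and back halves of the string, then keep one character in every 3, starting at position 2 (positions 2nd, 5th, 8th, ...).
Starting from "uglacier": after the first operation, "cierugla"; after the second, "iua".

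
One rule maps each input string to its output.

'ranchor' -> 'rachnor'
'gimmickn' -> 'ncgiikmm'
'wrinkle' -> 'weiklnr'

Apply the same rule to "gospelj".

segjlop

The pattern: sort the characters into alphabetical order, then move the last character to the front.
For "gospelj", step one produces "egjlops"; step two turns that into "segjlop".
(Check on "gimmickn": → "cgiikmmn" → "ncgiikmm" ✓)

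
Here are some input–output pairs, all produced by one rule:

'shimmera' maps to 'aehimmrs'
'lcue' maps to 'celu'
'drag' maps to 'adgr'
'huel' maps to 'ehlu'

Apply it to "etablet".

Rule — sort the characters into alphabetical order.
On "etablet" that produces "abeeltt".

abeeltt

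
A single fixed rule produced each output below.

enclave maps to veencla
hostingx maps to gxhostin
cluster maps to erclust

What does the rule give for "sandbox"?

The pattern: move the last 2 characters to the front (rotate right by 2).
On "sandbox" that produces "oxsandb".

oxsandb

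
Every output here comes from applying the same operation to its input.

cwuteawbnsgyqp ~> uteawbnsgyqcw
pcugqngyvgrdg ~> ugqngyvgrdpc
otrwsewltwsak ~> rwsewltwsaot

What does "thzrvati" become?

In each case the input is transformed by: delete the last character, then move the first 2 characters to the end (rotate left by 2).
On "thzrvati": the first step gives "thzrvat", and the second then gives "zrvatth".

zrvatth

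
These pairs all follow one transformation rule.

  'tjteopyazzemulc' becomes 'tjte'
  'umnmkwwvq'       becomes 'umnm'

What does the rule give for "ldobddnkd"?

Rule — keep only the first 4 characters.
On "ldobddnkd" that produces "ldob".

ldob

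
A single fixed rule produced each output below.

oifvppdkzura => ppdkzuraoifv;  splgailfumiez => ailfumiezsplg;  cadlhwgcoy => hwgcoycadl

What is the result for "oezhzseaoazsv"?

zseaoazsvoezh

Looking at the pairs, the operation is to move the first 3 characters to the end (rotate left by 3), then move the first character to the end.
"oezhzseaoazsv" → "zseaoazsvoezh".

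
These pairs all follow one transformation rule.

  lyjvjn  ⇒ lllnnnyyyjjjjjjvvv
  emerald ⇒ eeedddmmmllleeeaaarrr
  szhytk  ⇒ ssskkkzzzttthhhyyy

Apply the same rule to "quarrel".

qqqllluuueeeaaarrrrrr

Looking at the pairs, the operation is to take characters alternately from the front and the back (1st, last, 2nd, 2nd-last, ...), then repeat every character 3 times.
For "quarrel", step one produces "qluearr"; step two turns that into "qqqllluuueeeaaarrrrrr".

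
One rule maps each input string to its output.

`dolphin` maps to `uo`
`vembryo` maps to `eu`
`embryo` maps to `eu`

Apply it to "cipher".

io

What's happening: shift every letter 6 places forward in the alphabet (wrapping around), then keep only the vowels.
Working it through for "cipher": intermediate "iovnkx", final "io".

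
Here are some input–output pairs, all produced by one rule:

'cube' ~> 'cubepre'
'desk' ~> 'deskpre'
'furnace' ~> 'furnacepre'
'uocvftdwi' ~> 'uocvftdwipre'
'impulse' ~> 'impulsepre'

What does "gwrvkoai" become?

gwrvkoaipre

The pattern: append "pre".
For "gwrvkoai" the result is "gwrvkoaipre".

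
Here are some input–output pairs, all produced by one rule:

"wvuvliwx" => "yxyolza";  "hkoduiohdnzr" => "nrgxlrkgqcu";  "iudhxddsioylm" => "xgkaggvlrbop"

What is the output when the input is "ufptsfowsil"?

iswvirzvlo

Looking at the pairs, the operation is to delete the first character, then shift every letter 3 places forward in the alphabet (wrapping around).
Applying both steps to "ufptsfowsil": "fptsfowsil", then "iswvirzvlo".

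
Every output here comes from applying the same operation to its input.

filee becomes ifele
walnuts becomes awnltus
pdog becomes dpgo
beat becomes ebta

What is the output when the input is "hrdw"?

In each case the input is transformed by: swap each adjacent pair of characters (1↔2, 3↔4, ...).
"hrdw" → "rhwd".

rhwd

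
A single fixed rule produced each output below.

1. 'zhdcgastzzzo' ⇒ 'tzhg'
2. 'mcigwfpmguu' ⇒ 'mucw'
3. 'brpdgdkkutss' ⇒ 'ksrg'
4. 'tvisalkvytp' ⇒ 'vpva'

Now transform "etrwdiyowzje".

ojtd

In each case the input is transformed by: keep one character in every 3, starting at position 2 (positions 2nd, 5th, 8th, ...), then swap the front and back halves of the string.
Starting from "etrwdiyowzje": after the first operation, "tdoj"; after the second, "ojtd".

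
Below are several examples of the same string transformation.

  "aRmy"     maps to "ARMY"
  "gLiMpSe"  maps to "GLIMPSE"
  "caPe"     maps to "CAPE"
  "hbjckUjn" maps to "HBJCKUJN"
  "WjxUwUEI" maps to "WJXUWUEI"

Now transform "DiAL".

DIAL

The pattern: convert every letter to uppercase.
"DiAL" → "DIAL".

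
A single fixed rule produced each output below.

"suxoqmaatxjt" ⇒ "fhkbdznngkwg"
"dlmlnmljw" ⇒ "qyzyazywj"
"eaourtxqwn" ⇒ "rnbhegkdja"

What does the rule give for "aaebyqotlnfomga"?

nnroldbgyasbztn

What's happening: shift every letter 13 places forward in the alphabet (wrapping around) — i.e. ROT13.
"aaebyqotlnfomga" → "nnroldbgyasbztn".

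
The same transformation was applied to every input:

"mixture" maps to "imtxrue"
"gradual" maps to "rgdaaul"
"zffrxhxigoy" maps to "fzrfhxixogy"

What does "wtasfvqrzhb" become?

Rule — swap each adjacent pair of characters (1↔2, 3↔4, ...).
Applying that to "wtasfvqrzhb" gives "twsavfrqhzb".

twsavfrqhzb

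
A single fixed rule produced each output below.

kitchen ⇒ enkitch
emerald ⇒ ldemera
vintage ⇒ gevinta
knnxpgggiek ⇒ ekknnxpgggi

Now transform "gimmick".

Each output is the input with this applied: move the last 2 characters to the front (rotate right by 2).
"gimmick" → "ckgimmi".

ckgimmi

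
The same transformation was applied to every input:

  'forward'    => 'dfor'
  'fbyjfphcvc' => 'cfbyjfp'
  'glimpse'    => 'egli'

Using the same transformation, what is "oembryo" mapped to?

The transformation: move the last character to the front, then delete the last 3 characters.
Applying both steps to "oembryo": "ooembry", then "ooem".

ooem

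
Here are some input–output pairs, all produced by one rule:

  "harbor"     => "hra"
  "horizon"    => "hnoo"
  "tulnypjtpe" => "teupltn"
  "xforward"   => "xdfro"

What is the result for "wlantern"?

wnlra

The rule is to take characters alternately from the front and the back (1st, last, 2nd, 2nd-last, ...), then delete the last 3 characters.
For "wlantern", step one produces "wnlraent"; step two turns that into "wnlra".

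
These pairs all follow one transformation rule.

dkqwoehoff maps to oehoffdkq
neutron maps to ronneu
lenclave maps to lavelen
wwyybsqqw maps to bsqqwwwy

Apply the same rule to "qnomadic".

What's happening: move the first 3 characters to the end (rotate left by 3), then delete the first character.
Applying both steps to "qnomadic": "madicqno", then "adicqno".
(Check on "wwyybsqqw": → "ybsqqwwwy" → "bsqqwwwy" ✓)

adicqno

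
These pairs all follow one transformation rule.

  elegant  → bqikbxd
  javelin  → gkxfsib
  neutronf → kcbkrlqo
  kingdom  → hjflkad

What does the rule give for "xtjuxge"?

The transformation: shift every letter 3 places backward in the alphabet (wrapping around), then take characters alternately from the front and the back (1st, last, 2nd, 2nd-last, ...).
Applying both steps to "xtjuxge": "uqgrudb", then "ubqdgur".

ubqdgur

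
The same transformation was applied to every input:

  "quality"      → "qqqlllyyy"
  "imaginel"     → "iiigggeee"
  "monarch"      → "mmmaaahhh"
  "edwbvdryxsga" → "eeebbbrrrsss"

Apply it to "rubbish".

Looking at the pairs, the operation is to keep one character in every 3, starting at position 1 (positions 1st, 4th, 7th, ...), then repeat every character 3 times.
Working it through for "rubbish": intermediate "rbh", final "rrrbbbhhh".
(Check on "imaginel": → "ige" → "iiigggeee" ✓)

rrrbbbhhh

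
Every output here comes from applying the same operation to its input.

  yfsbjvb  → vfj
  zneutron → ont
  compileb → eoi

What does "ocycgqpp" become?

pcg

Each output is the input with this applied: move the last 2 characters to the front (rotate right by 2), then keep one character in every 3, starting at position 1 (positions 1st, 4th, 7th, ...).
Working it through for "ocycgqpp": intermediate "ppocycgq", final "pcg".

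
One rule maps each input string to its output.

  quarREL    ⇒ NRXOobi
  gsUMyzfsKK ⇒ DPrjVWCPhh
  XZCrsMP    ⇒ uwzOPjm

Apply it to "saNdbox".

The rule is to shift every letter 3 places backward in the alphabet (wrapping around), then flip the case of every letter.
On "saNdbox": the first step gives "pxKaylu", and the second then gives "PXkAYLU".

PXkAYLU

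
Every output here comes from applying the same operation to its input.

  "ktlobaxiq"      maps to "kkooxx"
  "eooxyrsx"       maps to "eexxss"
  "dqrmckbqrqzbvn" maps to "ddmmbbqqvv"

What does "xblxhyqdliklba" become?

The pattern: keep one character in every 3, starting at position 1 (positions 1st, 4th, 7th, ...), then double every character.
So "xblxhyqdliklba" becomes "xxxxqqiibb".

xxxxqqiibb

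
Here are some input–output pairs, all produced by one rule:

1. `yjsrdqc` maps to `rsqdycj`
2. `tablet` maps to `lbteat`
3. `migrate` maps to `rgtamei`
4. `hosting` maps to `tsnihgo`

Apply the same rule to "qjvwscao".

wvcsoajq

In each case the input is transformed by: move the first 2 characters to the end (rotate left by 2), then swap each adjacent pair of characters (1↔2, 3↔4, ...).
Applying both steps to "qjvwscao": "vwscaoqj", then "wvcsoajq".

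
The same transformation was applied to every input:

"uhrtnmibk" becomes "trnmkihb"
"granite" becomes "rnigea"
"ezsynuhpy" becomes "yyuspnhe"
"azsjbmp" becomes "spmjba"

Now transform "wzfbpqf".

wqpffb

Looking at the pairs, the operation is to sort the characters into reverse alphabetical order, then delete the first character.
On "wzfbpqf": the first step gives "zwqpffb", and the second then gives "wqpffb".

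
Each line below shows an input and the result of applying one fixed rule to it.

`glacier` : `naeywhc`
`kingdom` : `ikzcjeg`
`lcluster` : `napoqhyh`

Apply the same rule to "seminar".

nwjeiao

Looking at the pairs, the operation is to reverse the string, then shift every letter 4 places backward in the alphabet (wrapping around).
Working it through for "seminar": intermediate "ranimes", final "nwjeiao".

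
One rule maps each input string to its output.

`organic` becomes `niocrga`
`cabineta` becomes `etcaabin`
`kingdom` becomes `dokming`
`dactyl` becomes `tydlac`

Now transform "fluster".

What's happening: swap the first and last characters, then move the last 3 characters to the front (rotate right by 3).
Applying both steps to "fluster": "rlustef", then "tefrlus".
(Check on "organic": → "crganio" → "niocrga" ✓)

tefrlus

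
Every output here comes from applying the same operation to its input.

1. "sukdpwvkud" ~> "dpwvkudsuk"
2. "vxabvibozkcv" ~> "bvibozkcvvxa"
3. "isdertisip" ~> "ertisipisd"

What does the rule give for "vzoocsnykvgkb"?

ocsnykvgkbvzo

The pattern: move the first 3 characters to the end (rotate left by 3).
For "vzoocsnykvgkb" the result is "ocsnykvgkbvzo".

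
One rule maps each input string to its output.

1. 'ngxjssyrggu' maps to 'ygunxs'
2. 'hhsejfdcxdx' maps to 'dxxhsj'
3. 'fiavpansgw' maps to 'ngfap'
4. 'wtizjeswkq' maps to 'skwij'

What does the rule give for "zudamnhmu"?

Looking at the pairs, the operation is to keep every other character starting from the first (positions 1st, 3rd, 5th, ...), then move the first 3 characters to the end (rotate left by 3).
Applying both steps to "zudamnhmu": "zdmhu", then "huzdm".

huzdm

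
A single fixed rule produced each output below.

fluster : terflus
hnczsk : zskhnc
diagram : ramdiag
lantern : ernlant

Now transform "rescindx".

The transformation: move the last 3 characters to the front (rotate right by 3).
For "rescindx" the result is "ndxresci".

ndxresci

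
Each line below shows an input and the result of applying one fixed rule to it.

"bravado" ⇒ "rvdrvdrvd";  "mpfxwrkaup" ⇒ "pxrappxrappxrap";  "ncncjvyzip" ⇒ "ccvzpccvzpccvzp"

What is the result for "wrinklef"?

rnlfrnlfrnlf

In each case the input is transformed by: keep every other character starting from the second (positions 2nd, 4th, 6th, ...), then write the whole string 3 times in a row.
Working it through for "wrinklef": intermediate "rnlf", final "rnlfrnlfrnlf".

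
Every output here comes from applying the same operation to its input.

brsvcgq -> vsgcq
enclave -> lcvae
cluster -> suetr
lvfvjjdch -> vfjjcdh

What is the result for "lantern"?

tnren

The pattern: delete the first 2 characters, then swap each adjacent pair of characters (1↔2, 3↔4, ...).
Starting from "lantern": after the first operation, "ntern"; after the second, "tnren".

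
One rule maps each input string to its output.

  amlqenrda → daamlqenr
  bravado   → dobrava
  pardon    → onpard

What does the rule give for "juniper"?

erjunip

Rule — move the last 2 characters to the front (rotate right by 2).
On "juniper" that produces "erjunip".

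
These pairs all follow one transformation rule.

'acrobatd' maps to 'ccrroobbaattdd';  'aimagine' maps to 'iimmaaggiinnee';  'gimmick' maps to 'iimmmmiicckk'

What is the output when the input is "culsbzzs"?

The transformation: delete the first character, then double every character.
Applying both steps to "culsbzzs": "ulsbzzs", then "uullssbbzzzzss".
(Check on "acrobatd": → "crobatd" → "ccrroobbaattdd" ✓)

uullssbbzzzzss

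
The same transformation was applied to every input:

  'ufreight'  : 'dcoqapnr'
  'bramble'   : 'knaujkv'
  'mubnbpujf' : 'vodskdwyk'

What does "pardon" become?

ywjxam

What's happening: take characters alternately from the front and the back (1st, last, 2nd, 2nd-last, ...), then shift every letter 9 places forward in the alphabet (wrapping around).
Working it through for "pardon": intermediate "pnaord", final "ywjxam".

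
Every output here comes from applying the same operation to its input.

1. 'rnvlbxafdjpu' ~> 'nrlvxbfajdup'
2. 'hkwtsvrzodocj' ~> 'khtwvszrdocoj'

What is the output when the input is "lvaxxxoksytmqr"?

The transformation: swap each adjacent pair of characters (1↔2, 3↔4, ...).
For "lvaxxxoksytmqr" the result is "vlxaxxkoysmtrq".

vlxaxxkoysmtrq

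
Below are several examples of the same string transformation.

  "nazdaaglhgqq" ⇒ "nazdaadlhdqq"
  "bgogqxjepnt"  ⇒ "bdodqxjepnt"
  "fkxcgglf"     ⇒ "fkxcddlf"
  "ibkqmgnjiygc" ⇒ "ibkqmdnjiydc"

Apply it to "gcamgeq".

dcamdeq

The pattern: replace every "g" with "d".
Applying that to "gcamgeq" gives "dcamdeq".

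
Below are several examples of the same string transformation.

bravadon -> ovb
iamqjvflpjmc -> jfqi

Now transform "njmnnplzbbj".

In each case the input is transformed by: keep one character in every 3, starting at position 1 (positions 1st, 4th, 7th, ...), then reverse the string.
For "njmnnplzbbj" the result is "blnn".

blnn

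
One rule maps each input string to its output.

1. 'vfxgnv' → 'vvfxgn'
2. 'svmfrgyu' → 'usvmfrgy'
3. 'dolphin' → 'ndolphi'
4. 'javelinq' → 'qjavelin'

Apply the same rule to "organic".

corgani

In each case the input is transformed by: move the last character to the front.
Applying that to "organic" gives "corgani".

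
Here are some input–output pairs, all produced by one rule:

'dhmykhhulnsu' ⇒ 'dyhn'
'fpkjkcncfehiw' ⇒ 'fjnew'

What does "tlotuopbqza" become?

Each output is the input with this applied: keep one character in every 3, starting at position 1 (positions 1st, 4th, 7th, ...).
So "tlotuopbqza" becomes "ttpz".

ttpz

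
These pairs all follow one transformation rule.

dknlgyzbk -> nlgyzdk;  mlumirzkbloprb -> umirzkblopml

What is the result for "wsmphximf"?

mphxiws

Rule — delete the last 2 characters, then move the first 2 characters to the end (rotate left by 2).
On "wsmphximf": the first step gives "wsmphxi", and the second then gives "mphxiws".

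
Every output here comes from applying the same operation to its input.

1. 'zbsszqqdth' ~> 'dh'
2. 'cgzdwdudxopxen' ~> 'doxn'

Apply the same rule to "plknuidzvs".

The pattern: keep every other character starting from the second (positions 2nd, 4th, 6th, ...), then delete the first 3 characters.
For "plknuidzvs", step one produces "lnizs"; step two turns that into "zs".

zs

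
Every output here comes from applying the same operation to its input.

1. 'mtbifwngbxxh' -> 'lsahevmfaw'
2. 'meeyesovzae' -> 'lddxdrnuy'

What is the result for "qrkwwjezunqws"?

pqjvvidytmp

Looking at the pairs, the operation is to shift every letter 1 place backward in the alphabet (wrapping around), then delete the last 2 characters.
Applying both steps to "qrkwwjezunqws": "pqjvvidytmpvr", then "pqjvvidytmp".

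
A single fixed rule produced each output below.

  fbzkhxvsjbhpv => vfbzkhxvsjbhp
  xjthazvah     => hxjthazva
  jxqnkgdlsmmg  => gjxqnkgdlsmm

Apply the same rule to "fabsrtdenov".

The transformation: move the last character to the front.
Applying that to "fabsrtdenov" gives "vfabsrtdeno".

vfabsrtdeno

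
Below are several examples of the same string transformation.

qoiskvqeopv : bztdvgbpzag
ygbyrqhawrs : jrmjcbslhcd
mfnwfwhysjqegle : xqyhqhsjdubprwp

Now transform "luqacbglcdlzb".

wfblnmrwnowkm

The rule is to shift every letter 11 places forward in the alphabet (wrapping around).
For "luqacbglcdlzb" the result is "wfblnmrwnowkm".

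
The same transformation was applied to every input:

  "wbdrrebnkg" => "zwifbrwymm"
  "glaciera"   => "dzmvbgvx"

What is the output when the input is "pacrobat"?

jwvokvxm

Looking at the pairs, the operation is to swap the front and back halves of the string, then shift every letter 5 places backward in the alphabet (wrapping around).
"pacrobat" → "obatpacr" → "jwvokvxm".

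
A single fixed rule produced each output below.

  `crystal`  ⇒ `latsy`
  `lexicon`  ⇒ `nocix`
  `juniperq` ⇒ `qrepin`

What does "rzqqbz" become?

zbqq

The transformation: delete the first 2 characters, then reverse the string.
Working it through for "rzqqbz": intermediate "qqbz", final "zbqq".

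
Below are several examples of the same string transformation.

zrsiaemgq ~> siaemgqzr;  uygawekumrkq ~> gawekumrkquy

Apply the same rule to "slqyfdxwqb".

In each case the input is transformed by: move the first 2 characters to the end (rotate left by 2).
Applying that to "slqyfdxwqb" gives "qyfdxwqbsl".

qyfdxwqbsl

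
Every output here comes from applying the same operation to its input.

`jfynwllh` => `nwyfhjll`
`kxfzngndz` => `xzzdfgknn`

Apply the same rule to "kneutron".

Looking at the pairs, the operation is to sort the characters into alphabetical order, then move the last 3 characters to the front (rotate right by 3).
Applying both steps to "kneutron": "eknnortu", then "rtueknno".

rtueknno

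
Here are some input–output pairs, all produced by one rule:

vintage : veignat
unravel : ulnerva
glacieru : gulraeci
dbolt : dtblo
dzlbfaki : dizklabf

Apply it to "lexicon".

lneoxci

The transformation: take characters alternately from the front and the back (1st, last, 2nd, 2nd-last, ...).
Doing the same to "lexicon": "lneoxci".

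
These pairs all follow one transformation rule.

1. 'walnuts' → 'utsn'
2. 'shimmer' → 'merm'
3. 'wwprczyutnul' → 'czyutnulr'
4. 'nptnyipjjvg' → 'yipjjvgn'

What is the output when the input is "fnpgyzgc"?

Rule — delete the first 3 characters, then move the first character to the end.
"fnpgyzgc" → "yzgcg".

yzgcg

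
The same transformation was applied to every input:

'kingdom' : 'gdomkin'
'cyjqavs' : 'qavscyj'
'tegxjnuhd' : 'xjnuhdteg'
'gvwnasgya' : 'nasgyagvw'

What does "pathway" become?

hwaypat

The rule is to move the first 3 characters to the end (rotate left by 3).
"pathway" → "hwaypat".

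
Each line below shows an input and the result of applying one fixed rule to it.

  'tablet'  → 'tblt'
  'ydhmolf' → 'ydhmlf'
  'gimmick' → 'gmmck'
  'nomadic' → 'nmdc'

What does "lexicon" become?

In each case the input is transformed by: remove every vowel.
Doing the same to "lexicon": "lxcn".

lxcn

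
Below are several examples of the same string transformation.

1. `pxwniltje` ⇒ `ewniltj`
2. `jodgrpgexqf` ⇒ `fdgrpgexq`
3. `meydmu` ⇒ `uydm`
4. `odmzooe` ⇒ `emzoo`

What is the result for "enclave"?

Rule — delete the first 2 characters, then move the last character to the front.
For "enclave", step one produces "clave"; step two turns that into "eclav".

eclav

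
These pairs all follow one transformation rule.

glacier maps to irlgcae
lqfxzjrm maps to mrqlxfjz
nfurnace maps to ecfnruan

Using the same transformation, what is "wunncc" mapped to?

The rule is to swap each adjacent pair of characters (1↔2, 3↔4, ...), then move the last 2 characters to the front (rotate right by 2).
For "wunncc", step one produces "uwnncc"; step two turns that into "ccuwnn".

ccuwnn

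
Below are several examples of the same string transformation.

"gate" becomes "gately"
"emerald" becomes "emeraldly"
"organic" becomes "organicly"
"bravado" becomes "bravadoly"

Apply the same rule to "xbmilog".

Looking at the pairs, the operation is to append "ly".
"xbmilog" → "xbmilogly".

xbmilogly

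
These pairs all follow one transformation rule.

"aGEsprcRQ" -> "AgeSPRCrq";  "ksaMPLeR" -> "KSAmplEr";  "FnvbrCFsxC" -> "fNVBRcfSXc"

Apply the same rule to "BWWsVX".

bwwSvx

The pattern: flip the case of every letter.
"BWWsVX" → "bwwSvx".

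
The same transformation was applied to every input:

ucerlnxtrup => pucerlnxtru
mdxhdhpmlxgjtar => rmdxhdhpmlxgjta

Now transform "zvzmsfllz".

The transformation: move the last character to the front.
Applying that to "zvzmsfllz" gives "zzvzmsfll".

zzvzmsfll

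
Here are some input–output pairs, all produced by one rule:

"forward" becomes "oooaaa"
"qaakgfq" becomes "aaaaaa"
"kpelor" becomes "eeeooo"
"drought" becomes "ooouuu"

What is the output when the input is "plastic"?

aaaiii

Rule — repeat every character 3 times, then keep only the vowels.
Starting from "plastic": after the first operation, "ppplllaaassstttiiiccc"; after the second, "aaaiii".
(Check on "forward": → "fffooorrrwwwaaarrrddd" → "oooaaa" ✓)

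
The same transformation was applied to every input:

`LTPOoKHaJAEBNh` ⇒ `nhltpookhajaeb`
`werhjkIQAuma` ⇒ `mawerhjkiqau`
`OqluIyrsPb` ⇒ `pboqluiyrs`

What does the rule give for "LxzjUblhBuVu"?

In each case the input is transformed by: move the last 2 characters to the front (rotate right by 2), then convert every letter to lowercase.
Working it through for "LxzjUblhBuVu": intermediate "VuLxzjUblhBu", final "vulxzjublhbu".
(Check on "werhjkIQAuma": → "mawerhjkIQAu" → "mawerhjkiqau" ✓)

vulxzjublhbu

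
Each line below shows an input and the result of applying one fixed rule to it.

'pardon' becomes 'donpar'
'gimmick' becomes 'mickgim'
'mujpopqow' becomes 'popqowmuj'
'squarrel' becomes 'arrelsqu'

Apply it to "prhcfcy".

What's happening: move the first 3 characters to the end (rotate left by 3).
"prhcfcy" → "cfcyprh".

cfcyprh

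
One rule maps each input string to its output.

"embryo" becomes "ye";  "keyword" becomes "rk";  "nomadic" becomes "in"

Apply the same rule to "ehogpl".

pe

The pattern: swap the first and last characters, then keep only the last 2 characters.
Doing the same to "ehogpl": "pe".
(Check on "nomadic": → "comadin" → "in" ✓)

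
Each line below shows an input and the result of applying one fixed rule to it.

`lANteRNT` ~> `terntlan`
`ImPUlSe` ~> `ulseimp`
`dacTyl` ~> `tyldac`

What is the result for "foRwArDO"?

Rule — move the first 3 characters to the end (rotate left by 3), then convert every letter to lowercase.
Applying both steps to "foRwArDO": "wArDOfoR", then "wardofor".

wardofor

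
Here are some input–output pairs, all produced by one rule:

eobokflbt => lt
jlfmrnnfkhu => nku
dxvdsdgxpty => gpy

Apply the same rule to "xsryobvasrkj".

Looking at the pairs, the operation is to keep every other character starting from the first (positions 1st, 3rd, 5th, ...), then delete the first 3 characters.
On "xsryobvasrkj": the first step gives "xrovsk", and the second then gives "vsk".
(Check on "jlfmrnnfkhu": → "jfrnku" → "nku" ✓)

vsk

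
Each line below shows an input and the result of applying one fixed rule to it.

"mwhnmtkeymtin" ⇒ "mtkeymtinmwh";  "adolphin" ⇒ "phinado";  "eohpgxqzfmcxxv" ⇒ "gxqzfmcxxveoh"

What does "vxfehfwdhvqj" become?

hfwdhvqjvxf

Each output is the input with this applied: move the first 3 characters to the end (rotate left by 3), then delete the first character.
For "vxfehfwdhvqj", step one produces "ehfwdhvqjvxf"; step two turns that into "hfwdhvqjvxf".
(Check on "adolphin": → "lphinado" → "phinado" ✓)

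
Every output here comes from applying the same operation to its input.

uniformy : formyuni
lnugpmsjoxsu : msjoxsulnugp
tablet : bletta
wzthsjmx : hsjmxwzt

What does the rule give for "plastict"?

stictpla

Rule — move the last character to the front, then swap the front and back halves of the string.
"plastict" → "tplastic" → "stictpla".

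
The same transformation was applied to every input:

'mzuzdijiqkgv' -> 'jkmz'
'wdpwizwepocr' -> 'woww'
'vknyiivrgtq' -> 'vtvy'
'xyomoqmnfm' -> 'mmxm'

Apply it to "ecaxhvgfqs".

gsex

The pattern: keep one character in every 3, starting at position 1 (positions 1st, 4th, 7th, ...), then move the first 2 characters to the end (rotate left by 2).
"ecaxhvgfqs" → "exgs" → "gsex".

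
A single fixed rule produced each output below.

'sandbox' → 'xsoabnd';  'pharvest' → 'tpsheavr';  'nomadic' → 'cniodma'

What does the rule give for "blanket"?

tbelkan

Rule — take characters alternately from the front and the back (1st, last, 2nd, 2nd-last, ...), then swap each adjacent pair of characters (1↔2, 3↔4, ...).
Working it through for "blanket": intermediate "btleakn", final "tbelkan".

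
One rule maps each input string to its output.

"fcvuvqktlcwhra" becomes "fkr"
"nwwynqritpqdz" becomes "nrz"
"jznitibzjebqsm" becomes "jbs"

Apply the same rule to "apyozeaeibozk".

aak

What's happening: keep every other character starting from the first (positions 1st, 3rd, 5th, ...), then keep one character in every 3, starting at position 1 (positions 1st, 4th, 7th, ...).
Starting from "apyozeaeibozk": after the first operation, "ayzaiok"; after the second, "aak".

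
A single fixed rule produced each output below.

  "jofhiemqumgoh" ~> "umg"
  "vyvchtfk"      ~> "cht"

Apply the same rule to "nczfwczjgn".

czj

The rule is to move the last 2 characters to the front (rotate right by 2), then keep only the last 3 characters.
"nczfwczjgn" → "gnnczfwczj" → "czj".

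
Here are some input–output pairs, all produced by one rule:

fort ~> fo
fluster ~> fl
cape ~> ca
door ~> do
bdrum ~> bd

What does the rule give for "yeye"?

The transformation: keep only the first 2 characters.
So "yeye" becomes "ye".

ye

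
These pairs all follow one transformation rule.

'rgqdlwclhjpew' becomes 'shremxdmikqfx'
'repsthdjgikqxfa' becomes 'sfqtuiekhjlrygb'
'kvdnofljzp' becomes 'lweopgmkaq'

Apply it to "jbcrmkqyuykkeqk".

What's happening: shift every letter 1 place forward in the alphabet (wrapping around).
"jbcrmkqyuykkeqk" → "kcdsnlrzvzllfrl".

kcdsnlrzvzllfrl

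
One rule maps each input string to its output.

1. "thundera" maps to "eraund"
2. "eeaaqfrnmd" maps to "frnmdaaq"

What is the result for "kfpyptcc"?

In each case the input is transformed by: delete the first 2 characters, then move the first 3 characters to the end (rotate left by 3).
Applying both steps to "kfpyptcc": "pyptcc", then "tccpyp".

tccpyp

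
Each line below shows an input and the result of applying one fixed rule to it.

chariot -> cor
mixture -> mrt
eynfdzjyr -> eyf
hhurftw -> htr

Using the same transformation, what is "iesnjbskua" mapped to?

iunb

In each case the input is transformed by: take characters alternately from the front and the back (1st, last, 2nd, 2nd-last, ...), then keep one character in every 3, starting at position 1 (positions 1st, 4th, 7th, ...).
Applying both steps to "iesnjbskua": "iaeusknsjb", then "iunb".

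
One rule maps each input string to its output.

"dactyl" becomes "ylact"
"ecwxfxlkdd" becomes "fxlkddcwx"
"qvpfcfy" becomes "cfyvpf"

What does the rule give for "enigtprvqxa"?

Rule — delete the first character, then move the first 3 characters to the end (rotate left by 3).
Working it through for "enigtprvqxa": intermediate "nigtprvqxa", final "tprvqxanig".

tprvqxanig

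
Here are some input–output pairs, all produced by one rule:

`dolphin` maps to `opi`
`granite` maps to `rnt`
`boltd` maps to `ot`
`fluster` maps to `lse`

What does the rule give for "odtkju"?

Rule — keep every other character starting from the second (positions 2nd, 4th, 6th, ...).
Applying that to "odtkju" gives "dku".

dku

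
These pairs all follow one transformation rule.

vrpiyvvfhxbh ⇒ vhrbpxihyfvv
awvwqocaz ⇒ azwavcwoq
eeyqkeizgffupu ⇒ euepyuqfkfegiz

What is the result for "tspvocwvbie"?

What's happening: take characters alternately from the front and the back (1st, last, 2nd, 2nd-last, ...).
Applying that to "tspvocwvbie" gives "tesipbvvowc".

tesipbvvowc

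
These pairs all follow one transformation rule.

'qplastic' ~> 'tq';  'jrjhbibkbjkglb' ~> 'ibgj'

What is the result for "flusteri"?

In each case the input is transformed by: move the first 3 characters to the end (rotate left by 3), then keep one character in every 3, starting at position 3 (positions 3rd, 6th, 9th, ...).
Working it through for "flusteri": intermediate "steriflu", final "ef".

ef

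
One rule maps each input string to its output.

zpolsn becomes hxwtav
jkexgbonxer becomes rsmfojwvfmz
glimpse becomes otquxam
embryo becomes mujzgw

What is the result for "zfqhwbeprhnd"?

The pattern: shift every letter 8 places forward in the alphabet (wrapping around).
On "zfqhwbeprhnd" that produces "hnypejmxzpvl".

hnypejmxzpvl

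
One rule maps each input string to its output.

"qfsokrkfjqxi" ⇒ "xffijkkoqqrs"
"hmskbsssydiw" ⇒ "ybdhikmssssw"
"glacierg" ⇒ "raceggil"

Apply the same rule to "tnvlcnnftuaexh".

xacefhlnnnttuv

Each output is the input with this applied: sort the characters into alphabetical order, then move the last character to the front.
Applying both steps to "tnvlcnnftuaexh": "acefhlnnnttuvx", then "xacefhlnnnttuv".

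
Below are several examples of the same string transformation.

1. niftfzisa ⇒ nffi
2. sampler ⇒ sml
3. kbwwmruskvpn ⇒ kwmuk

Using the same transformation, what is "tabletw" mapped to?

tbe

Looking at the pairs, the operation is to delete the last 2 characters, then keep every other character starting from the first (positions 1st, 3rd, 5th, ...).
"tabletw" → "table" → "tbe".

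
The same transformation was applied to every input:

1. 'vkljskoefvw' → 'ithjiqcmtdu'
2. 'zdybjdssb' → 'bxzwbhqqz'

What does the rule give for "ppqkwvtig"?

Rule — swap each adjacent pair of characters (1↔2, 3↔4, ...), then shift every letter 2 places backward in the alphabet (wrapping around).
On "ppqkwvtig": the first step gives "ppkqvwitg", and the second then gives "nniotugre".

nniotugre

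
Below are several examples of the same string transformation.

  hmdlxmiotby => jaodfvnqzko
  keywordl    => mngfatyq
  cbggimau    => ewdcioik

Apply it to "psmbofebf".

What's happening: take characters alternately from the front and the back (1st, last, 2nd, 2nd-last, ...), then shift every letter 2 places forward in the alphabet (wrapping around).
On "psmbofebf" that produces "rhudogdhq".
(Check on "keywordl": → "kledyrwo" → "mngfatyq" ✓)

rhudogdhq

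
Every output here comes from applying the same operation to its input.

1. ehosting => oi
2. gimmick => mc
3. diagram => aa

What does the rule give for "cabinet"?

be

What's happening: keep one character in every 3, starting at position 3 (positions 3rd, 6th, 9th, ...).
For "cabinet" the result is "be".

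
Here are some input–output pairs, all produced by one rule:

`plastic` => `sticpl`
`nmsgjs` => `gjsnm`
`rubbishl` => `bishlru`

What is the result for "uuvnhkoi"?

nhkoiuu

The pattern: move the first 2 characters to the end (rotate left by 2), then delete the first character.
Doing the same to "uuvnhkoi": "nhkoiuu".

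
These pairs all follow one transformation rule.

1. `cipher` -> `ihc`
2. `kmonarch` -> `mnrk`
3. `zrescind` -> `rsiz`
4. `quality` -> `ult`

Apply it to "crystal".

Looking at the pairs, the operation is to swap the first and last characters, then keep every other character starting from the second (positions 2nd, 4th, 6th, ...).
On "crystal": the first step gives "lrystac", and the second then gives "rsa".

rsa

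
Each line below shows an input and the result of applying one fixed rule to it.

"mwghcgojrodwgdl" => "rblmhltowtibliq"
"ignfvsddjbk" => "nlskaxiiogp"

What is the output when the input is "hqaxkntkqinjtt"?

Each output is the input with this applied: shift every letter 5 places forward in the alphabet (wrapping around).
"hqaxkntkqinjtt" → "mvfcpsypvnsoyy".

mvfcpsypvnsoyy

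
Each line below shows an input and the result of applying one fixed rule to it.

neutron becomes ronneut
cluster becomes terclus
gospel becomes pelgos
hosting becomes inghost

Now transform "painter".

terpain

The rule is to move the last 3 characters to the front (rotate right by 3).
Applying that to "painter" gives "terpain".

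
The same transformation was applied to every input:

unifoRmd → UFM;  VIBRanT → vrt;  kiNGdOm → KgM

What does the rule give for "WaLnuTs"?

wNS

In each case the input is transformed by: flip the case of every letter, then keep one character in every 3, starting at position 1 (positions 1st, 4th, 7th, ...).
Working it through for "WaLnuTs": intermediate "wAlNUtS", final "wNS".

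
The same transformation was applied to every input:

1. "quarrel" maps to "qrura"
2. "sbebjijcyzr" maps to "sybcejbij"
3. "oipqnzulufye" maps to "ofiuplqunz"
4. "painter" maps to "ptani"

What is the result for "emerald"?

The rule is to delete the last 2 characters, then take characters alternately from the front and the back (1st, last, 2nd, 2nd-last, ...).
So "emerald" becomes "eamre".

eamre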